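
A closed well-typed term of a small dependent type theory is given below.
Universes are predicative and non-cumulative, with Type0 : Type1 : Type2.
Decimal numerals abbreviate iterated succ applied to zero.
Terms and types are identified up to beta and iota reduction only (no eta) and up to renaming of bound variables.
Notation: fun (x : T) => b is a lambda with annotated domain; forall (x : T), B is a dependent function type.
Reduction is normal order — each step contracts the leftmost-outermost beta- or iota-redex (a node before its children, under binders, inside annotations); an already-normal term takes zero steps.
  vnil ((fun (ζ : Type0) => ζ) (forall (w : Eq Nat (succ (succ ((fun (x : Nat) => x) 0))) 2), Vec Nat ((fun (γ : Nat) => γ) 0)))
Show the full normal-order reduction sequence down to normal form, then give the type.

normal-order reduction sequence:
  vnil ((fun (ζ : Type0) => ζ) (forall (w : Eq Nat (succ (succ ((fun (x : Nat) => x) 0))) 2), Vec Nat ((fun (γ : Nat) => γ) 0)))
  ~> vnil (forall (ζ : Eq Nat (succ (succ ((fun (w : Nat) => w) 0))) 2), Vec Nat ((fun (x : Nat) => x) 0))
  ~> vnil (forall (ζ : Eq Nat 2 2), Vec Nat ((fun (w : Nat) => w) 0))
  ~> vnil (forall (ζ : Eq Nat 2 2), Vec Nat 0)
type:
  Vec (forall (ζ : Eq Nat 2 2), Vec Nat 0) 0


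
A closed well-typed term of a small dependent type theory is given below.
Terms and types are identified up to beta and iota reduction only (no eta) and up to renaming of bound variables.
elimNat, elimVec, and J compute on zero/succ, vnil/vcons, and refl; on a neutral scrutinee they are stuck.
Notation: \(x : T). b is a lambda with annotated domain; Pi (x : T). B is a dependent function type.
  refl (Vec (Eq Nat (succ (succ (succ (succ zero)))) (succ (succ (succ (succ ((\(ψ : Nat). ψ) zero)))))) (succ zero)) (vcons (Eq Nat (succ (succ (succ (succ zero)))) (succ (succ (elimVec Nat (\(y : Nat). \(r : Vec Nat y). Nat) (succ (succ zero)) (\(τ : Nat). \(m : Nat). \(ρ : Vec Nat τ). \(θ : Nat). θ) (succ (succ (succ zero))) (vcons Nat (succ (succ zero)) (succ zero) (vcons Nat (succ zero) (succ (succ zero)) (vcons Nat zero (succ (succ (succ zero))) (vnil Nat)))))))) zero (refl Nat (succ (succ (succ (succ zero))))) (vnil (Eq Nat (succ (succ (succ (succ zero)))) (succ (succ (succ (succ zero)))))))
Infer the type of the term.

type:
  Eq (Vec (Eq Nat (succ (succ (succ (succ zero)))) (succ (succ (succ (succ zero))))) (succ zero)) (vcons (Eq Nat (succ (succ (succ (succ zero)))) (succ (succ (succ (succ zero))))) zero (refl Nat (succ (succ (succ (succ zero))))) (vnil (Eq Nat (succ (succ (succ (succ zero)))) (succ (succ (succ (succ zero))))))) (vcons (Eq Nat (succ (succ (succ (succ zero)))) (succ (succ (succ (succ zero))))) zero (refl Nat (succ (succ (succ (succ zero))))) (vnil (Eq Nat (succ (succ (succ (succ zero)))) (succ (succ (succ (succ zero)))))))


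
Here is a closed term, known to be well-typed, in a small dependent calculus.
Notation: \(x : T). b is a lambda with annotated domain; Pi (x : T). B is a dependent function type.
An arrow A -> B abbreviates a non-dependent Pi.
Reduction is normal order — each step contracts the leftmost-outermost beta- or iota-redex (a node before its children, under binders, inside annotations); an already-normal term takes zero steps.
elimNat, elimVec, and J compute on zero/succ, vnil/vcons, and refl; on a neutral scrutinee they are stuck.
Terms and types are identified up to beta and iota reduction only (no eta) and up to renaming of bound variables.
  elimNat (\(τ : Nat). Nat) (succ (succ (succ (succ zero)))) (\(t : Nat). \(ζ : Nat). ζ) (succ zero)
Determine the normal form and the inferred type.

reduced normal form:
  succ (succ (succ (succ zero)))
type:
  Nat
observation: 4 normal-order steps separate the term from its normal form.


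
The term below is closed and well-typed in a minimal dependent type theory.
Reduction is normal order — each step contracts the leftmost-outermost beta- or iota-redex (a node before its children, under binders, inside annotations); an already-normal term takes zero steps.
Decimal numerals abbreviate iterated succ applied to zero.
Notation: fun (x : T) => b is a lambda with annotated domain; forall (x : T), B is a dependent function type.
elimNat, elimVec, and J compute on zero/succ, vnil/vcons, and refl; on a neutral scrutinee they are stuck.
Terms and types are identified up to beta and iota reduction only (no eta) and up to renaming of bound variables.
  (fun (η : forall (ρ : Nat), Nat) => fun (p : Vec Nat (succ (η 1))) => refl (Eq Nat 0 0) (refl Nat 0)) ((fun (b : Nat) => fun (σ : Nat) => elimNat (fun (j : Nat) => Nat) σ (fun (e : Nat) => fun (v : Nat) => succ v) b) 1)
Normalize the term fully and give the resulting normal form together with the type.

reduced normal form:
  fun (η : Vec Nat 3) => refl (Eq Nat 0 0) (refl Nat 0)
inferred type:
  forall (η : Vec Nat 3), Eq (Eq Nat 0 0) (refl Nat 0) (refl Nat 0)
observation: the term reaches its normal form after 7 normal-order steps.


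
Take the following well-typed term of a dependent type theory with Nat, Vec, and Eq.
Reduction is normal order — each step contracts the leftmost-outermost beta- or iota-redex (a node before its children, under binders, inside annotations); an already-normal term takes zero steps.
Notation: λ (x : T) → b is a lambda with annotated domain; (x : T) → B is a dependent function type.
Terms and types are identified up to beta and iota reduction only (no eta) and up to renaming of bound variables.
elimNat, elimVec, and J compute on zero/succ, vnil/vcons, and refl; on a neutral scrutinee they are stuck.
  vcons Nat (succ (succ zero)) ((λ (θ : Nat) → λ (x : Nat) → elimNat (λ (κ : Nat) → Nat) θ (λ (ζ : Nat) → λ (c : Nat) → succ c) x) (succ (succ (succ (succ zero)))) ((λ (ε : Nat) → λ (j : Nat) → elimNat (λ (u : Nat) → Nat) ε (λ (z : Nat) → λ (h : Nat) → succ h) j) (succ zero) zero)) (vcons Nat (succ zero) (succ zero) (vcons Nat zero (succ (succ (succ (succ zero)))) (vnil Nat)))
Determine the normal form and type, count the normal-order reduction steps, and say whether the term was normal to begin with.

reduced normal form:
  vcons Nat (succ (succ zero)) (succ (succ (succ (succ (succ zero))))) (vcons Nat (succ zero) (succ zero) (vcons Nat zero (succ (succ (succ (succ zero)))) (vnil Nat)))
the term's type:
  Vec Nat (succ (succ (succ zero)))
normal-order step count: 9
already normal: no
first contracted redex: a beta-redex


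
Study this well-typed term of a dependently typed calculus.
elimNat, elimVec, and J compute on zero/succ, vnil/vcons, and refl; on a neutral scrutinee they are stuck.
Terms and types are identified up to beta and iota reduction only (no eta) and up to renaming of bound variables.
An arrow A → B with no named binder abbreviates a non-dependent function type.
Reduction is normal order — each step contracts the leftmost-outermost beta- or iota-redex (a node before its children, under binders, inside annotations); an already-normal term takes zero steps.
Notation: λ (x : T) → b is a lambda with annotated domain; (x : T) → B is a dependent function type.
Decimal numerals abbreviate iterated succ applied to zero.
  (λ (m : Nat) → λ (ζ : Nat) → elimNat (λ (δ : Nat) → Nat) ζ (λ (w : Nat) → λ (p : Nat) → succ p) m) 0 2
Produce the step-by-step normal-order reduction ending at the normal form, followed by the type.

reduction (normal order):
  (λ (m : Nat) → λ (ζ : Nat) → elimNat (λ (δ : Nat) → Nat) ζ (λ (w : Nat) → λ (p : Nat) → succ p) m) 0 2
  ~> (λ (m : Nat) → elimNat (λ (ζ : Nat) → Nat) m (λ (δ : Nat) → λ (w : Nat) → succ w) 0) 2
  ~> elimNat (λ (m : Nat) → Nat) 2 (λ (ζ : Nat) → λ (δ : Nat) → succ δ) 0
  ~> 2
type:
  Nat


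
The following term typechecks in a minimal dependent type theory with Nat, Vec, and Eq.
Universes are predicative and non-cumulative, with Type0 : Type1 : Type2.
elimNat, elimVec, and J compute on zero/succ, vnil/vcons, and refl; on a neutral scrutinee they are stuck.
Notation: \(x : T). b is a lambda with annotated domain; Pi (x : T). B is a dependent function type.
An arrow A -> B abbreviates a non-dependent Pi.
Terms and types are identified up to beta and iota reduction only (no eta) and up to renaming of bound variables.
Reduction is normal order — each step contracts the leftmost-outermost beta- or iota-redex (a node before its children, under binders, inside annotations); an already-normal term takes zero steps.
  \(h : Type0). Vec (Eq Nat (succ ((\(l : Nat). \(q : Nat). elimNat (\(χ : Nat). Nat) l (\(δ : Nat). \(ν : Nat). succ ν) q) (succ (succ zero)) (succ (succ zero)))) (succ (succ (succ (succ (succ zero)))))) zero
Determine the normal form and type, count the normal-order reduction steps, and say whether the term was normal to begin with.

resulting normal form:
  \(h : Type0). Vec (Eq Nat (succ (succ (succ (succ (succ zero))))) (succ (succ (succ (succ (succ zero)))))) zero
type:
  Type0 -> Type0
normal-order step count: 9
already normal: no
first contracted redex: a beta-redex


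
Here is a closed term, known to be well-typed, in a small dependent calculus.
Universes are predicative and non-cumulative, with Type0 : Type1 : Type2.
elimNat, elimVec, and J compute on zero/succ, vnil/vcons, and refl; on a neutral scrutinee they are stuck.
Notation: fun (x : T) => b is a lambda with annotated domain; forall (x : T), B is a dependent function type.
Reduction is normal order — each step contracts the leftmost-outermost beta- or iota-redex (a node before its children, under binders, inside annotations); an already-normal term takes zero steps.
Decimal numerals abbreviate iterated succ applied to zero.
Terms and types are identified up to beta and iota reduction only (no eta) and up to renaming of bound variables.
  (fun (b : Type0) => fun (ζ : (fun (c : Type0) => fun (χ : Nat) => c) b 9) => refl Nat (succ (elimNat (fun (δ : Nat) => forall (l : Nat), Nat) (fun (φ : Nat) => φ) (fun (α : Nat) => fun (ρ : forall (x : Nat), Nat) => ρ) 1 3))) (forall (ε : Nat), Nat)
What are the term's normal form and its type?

reduced normal form:
  fun (b : forall (ζ : Nat), Nat) => refl Nat 4
type:
  forall (b : forall (ζ : Nat), Nat), Eq Nat 4 4


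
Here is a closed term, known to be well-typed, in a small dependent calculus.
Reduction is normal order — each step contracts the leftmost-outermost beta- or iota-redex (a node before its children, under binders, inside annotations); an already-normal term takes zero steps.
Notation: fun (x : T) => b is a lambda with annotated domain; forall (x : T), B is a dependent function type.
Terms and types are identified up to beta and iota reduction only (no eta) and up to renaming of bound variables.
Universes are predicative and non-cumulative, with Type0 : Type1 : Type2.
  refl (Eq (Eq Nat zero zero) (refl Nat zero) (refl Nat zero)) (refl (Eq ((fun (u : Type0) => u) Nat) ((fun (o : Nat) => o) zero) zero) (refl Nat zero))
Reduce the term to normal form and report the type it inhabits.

reduced normal form:
  refl (Eq (Eq Nat zero zero) (refl Nat zero) (refl Nat zero)) (refl (Eq Nat zero zero) (refl Nat zero))
type:
  Eq (Eq (Eq Nat zero zero) (refl Nat zero) (refl Nat zero)) (refl (Eq Nat zero zero) (refl Nat zero)) (refl (Eq Nat zero zero) (refl Nat zero))


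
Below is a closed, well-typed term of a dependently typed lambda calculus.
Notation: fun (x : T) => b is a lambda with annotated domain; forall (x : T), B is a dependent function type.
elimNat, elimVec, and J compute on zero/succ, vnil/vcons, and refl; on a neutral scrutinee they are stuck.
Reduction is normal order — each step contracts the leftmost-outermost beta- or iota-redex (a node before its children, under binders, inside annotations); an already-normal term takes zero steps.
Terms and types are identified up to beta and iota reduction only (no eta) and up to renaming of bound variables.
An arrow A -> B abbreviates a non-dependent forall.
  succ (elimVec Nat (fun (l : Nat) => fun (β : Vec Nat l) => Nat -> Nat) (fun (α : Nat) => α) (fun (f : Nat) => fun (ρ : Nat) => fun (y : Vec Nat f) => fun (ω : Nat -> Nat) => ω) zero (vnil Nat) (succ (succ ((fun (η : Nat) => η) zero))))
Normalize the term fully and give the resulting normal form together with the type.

reduced normal form:
  succ (succ (succ zero))
inferred type:
  Nat
observation: reduction starts at an elimVec iota-redex, and 3 normal-order steps reach the normal form.


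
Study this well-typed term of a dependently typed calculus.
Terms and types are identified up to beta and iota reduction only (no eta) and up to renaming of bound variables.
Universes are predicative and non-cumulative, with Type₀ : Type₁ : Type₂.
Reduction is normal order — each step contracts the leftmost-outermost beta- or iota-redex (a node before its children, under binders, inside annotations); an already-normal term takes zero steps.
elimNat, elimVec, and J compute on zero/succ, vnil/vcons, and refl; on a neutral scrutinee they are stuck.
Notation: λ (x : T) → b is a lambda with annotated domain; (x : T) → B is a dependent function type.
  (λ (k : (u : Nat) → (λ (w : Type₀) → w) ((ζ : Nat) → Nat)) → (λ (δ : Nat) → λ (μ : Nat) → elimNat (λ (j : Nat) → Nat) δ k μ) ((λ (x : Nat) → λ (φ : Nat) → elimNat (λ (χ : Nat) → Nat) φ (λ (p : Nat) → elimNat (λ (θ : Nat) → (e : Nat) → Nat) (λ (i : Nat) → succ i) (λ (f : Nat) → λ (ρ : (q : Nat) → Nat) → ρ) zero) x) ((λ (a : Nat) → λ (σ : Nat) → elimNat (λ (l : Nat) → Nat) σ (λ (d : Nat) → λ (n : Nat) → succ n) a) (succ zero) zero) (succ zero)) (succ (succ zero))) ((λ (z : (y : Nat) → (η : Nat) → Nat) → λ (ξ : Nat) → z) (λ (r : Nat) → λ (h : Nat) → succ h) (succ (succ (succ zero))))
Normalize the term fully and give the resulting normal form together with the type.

reduced normal form:
  succ (succ (succ (succ zero)))
inferred type:
  Nat
observation: 27 normal-order steps separate the term from its normal form.


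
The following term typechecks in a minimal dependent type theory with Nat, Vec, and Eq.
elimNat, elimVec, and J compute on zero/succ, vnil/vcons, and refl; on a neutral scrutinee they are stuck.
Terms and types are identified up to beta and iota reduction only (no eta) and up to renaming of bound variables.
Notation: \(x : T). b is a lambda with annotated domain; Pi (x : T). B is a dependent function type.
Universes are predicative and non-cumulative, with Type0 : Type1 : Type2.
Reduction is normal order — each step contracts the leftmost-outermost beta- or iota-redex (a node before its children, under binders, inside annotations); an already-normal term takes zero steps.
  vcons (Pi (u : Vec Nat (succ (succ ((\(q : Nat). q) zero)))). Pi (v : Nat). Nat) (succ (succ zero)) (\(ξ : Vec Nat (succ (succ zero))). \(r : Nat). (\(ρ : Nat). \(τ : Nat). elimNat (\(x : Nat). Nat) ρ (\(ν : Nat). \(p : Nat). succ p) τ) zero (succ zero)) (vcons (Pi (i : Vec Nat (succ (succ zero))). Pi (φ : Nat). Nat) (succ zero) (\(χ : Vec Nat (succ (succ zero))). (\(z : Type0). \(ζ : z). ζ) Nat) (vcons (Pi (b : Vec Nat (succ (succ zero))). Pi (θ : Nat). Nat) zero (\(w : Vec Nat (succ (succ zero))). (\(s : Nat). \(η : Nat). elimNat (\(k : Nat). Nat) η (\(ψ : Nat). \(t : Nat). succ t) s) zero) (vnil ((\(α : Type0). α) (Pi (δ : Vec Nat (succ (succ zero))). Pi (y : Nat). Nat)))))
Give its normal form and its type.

normal form:
  vcons (Pi (u : Vec Nat (succ (succ zero))). Pi (q : Nat). Nat) (succ (succ zero)) (\(v : Vec Nat (succ (succ zero))). \(ξ : Nat). succ zero) (vcons (Pi (r : Vec Nat (succ (succ zero))). Pi (ρ : Nat). Nat) (succ zero) (\(τ : Vec Nat (succ (succ zero))). \(x : Nat). x) (vcons (Pi (ν : Vec Nat (succ (succ zero))). Pi (p : Nat). Nat) zero (\(i : Vec Nat (succ (succ zero))). \(φ : Nat). φ) (vnil (Pi (χ : Vec Nat (succ (succ zero))). Pi (z : Nat). Nat))))
the term's type:
  Vec (Pi (u : Vec Nat (succ (succ zero))). Pi (q : Nat). Nat) (succ (succ (succ zero)))
observation: 11 normal-order steps separate the term from its normal form.


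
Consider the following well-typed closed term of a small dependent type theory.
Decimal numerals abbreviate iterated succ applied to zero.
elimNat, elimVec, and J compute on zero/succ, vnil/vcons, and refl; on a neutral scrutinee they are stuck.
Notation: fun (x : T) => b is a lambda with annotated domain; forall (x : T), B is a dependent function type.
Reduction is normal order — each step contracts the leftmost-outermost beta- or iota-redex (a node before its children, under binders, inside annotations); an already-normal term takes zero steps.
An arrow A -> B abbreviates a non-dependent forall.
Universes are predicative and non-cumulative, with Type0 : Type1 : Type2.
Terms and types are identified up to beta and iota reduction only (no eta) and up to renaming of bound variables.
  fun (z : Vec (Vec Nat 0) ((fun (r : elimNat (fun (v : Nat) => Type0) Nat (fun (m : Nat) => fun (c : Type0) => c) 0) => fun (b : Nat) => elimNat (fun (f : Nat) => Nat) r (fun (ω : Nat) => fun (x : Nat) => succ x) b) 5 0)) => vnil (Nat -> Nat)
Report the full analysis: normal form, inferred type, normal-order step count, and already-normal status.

normal form:
  fun (z : Vec (Vec Nat 0) 5) => vnil (Nat -> Nat)
the term's type:
  Vec (Vec Nat 0) 5 -> Vec (Nat -> Nat) 0
normal-order step count: 3
term was already normal: no
first redex: a beta-redex


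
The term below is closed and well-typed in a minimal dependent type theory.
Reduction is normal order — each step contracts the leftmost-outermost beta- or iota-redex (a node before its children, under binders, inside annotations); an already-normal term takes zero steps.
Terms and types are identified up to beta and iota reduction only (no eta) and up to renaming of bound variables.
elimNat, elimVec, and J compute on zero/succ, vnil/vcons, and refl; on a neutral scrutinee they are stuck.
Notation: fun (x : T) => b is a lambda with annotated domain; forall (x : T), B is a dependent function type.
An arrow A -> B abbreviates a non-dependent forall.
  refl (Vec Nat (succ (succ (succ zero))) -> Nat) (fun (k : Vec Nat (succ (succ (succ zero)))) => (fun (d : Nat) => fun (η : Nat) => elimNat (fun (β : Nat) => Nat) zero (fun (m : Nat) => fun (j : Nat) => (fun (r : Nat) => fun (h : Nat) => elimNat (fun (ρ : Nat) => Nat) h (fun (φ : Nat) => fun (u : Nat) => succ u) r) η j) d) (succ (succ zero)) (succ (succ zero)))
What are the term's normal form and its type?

resulting normal form:
  refl (Vec Nat (succ (succ (succ zero))) -> Nat) (fun (k : Vec Nat (succ (succ (succ zero)))) => succ (succ (succ (succ zero))))
type:
  Eq (Vec Nat (succ (succ (succ zero))) -> Nat) (fun (k : Vec Nat (succ (succ (succ zero)))) => succ (succ (succ (succ zero)))) (fun (d : Vec Nat (succ (succ (succ zero)))) => succ (succ (succ (succ zero))))
observation: reduction starts at a beta-redex, and 27 normal-order steps reach the normal form.


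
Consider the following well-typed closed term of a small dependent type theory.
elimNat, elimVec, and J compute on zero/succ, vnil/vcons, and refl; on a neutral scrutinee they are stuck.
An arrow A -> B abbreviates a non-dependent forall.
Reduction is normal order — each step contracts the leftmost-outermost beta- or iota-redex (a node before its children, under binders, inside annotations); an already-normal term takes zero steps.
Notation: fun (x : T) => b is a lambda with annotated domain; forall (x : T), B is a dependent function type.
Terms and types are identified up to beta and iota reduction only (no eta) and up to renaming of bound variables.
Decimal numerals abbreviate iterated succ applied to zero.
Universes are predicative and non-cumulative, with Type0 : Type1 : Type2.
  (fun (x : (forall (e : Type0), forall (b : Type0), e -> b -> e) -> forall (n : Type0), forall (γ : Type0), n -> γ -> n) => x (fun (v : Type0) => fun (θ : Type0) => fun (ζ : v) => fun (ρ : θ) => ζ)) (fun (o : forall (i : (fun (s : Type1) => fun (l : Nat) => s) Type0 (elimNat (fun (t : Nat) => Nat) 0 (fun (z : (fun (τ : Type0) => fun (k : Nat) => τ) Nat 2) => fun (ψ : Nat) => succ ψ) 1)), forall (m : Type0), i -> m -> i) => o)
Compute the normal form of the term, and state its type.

resulting normal form:
  fun (x : Type0) => fun (e : Type0) => fun (b : x) => fun (n : e) => b
the term's type:
  forall (x : Type0), forall (e : Type0), x -> e -> x
observation: normalization takes exactly 2 steps under the normal-order strategy.


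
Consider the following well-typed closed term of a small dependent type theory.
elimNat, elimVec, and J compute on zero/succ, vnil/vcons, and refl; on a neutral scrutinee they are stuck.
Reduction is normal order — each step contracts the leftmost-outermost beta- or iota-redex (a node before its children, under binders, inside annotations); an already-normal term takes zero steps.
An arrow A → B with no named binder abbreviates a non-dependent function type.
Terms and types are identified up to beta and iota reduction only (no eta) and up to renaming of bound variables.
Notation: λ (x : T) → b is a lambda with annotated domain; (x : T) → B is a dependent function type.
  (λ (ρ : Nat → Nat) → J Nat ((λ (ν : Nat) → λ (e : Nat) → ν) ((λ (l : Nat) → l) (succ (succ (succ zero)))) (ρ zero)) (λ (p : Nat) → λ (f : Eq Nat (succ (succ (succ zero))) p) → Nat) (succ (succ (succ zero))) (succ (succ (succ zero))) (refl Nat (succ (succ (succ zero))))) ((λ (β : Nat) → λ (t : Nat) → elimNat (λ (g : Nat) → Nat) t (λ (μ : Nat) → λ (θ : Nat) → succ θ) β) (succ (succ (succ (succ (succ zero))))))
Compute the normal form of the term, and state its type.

normal form:
  succ (succ (succ zero))
type:
  Nat
observation: 2 normal-order steps separate the term from its normal form.


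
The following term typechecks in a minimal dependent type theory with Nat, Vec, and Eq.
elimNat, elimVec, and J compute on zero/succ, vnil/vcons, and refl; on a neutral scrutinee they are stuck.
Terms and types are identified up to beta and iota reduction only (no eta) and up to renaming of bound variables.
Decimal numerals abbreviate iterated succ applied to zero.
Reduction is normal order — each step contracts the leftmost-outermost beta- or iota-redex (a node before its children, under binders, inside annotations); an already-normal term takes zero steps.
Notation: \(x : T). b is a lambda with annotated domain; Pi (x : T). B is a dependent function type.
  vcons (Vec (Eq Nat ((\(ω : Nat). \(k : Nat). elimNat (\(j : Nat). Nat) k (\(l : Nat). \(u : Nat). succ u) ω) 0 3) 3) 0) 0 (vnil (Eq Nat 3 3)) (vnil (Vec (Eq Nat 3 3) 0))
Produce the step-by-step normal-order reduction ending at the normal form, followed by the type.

normal-order reduction sequence:
  vcons (Vec (Eq Nat ((\(ω : Nat). \(k : Nat). elimNat (\(j : Nat). Nat) k (\(l : Nat). \(u : Nat). succ u) ω) 0 3) 3) 0) 0 (vnil (Eq Nat 3 3)) (vnil (Vec (Eq Nat 3 3) 0))
  ~> vcons (Vec (Eq Nat ((\(ω : Nat). elimNat (\(k : Nat). Nat) ω (\(j : Nat). \(l : Nat). succ l) 0) 3) 3) 0) 0 (vnil (Eq Nat 3 3)) (vnil (Vec (Eq Nat 3 3) 0))
  ~> vcons (Vec (Eq Nat (elimNat (\(ω : Nat). Nat) 3 (\(k : Nat). \(j : Nat). succ j) 0) 3) 0) 0 (vnil (Eq Nat 3 3)) (vnil (Vec (Eq Nat 3 3) 0))
  ~> vcons (Vec (Eq Nat 3 3) 0) 0 (vnil (Eq Nat 3 3)) (vnil (Vec (Eq Nat 3 3) 0))
inferred type:
  Vec (Vec (Eq Nat 3 3) 0) 1


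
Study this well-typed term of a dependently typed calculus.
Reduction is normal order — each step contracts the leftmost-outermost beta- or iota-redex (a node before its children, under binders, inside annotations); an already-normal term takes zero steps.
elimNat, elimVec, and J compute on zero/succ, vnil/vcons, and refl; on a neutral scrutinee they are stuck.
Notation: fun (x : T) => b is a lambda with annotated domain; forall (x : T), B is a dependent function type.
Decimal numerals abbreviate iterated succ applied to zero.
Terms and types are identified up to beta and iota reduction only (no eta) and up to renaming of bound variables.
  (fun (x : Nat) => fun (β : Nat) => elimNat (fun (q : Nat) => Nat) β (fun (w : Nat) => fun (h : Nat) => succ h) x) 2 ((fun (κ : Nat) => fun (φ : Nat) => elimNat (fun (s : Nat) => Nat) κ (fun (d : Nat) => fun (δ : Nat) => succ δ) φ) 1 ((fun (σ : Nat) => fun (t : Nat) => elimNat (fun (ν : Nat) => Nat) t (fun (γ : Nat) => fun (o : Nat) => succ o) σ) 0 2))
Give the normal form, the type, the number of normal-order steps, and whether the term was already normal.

resulting normal form:
  5
inferred type:
  Nat
normal-order step count: 21
already normal: no
first redex: a beta-redex


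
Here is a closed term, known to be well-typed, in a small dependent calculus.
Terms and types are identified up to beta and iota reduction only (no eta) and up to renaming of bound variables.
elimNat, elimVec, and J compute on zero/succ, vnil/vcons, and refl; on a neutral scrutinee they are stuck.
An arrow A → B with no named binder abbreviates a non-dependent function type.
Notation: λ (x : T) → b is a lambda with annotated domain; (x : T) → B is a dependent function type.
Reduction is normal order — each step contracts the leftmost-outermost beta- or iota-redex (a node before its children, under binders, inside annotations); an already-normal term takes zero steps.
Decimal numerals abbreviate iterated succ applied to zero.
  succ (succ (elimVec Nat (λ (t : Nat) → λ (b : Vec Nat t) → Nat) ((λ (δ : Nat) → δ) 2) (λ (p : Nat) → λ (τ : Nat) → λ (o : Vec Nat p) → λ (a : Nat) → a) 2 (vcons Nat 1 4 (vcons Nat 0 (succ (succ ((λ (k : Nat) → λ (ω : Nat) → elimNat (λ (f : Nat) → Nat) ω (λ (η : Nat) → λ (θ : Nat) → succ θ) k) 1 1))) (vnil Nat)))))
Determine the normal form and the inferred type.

normal form:
  4
inferred type:
  Nat


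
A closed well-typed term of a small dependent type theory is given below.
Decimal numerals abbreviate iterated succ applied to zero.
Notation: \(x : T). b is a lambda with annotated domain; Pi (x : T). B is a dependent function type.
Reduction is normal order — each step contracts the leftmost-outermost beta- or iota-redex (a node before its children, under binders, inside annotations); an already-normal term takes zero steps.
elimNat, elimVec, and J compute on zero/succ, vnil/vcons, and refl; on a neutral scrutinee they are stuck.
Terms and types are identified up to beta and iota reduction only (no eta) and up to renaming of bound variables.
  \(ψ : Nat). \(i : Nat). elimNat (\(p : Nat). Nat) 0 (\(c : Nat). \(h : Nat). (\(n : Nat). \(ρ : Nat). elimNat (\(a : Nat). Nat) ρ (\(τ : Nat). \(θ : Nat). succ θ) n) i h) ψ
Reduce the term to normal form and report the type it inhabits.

resulting normal form:
  \(ψ : Nat). \(i : Nat). elimNat (\(p : Nat). Nat) 0 (\(c : Nat). \(h : Nat). elimNat (\(n : Nat). Nat) h (\(ρ : Nat). \(a : Nat). succ a) i) ψ
inferred type:
  Pi (ψ : Nat). Pi (i : Nat). Nat
observation: normalization takes exactly 2 steps under the normal-order strategy.


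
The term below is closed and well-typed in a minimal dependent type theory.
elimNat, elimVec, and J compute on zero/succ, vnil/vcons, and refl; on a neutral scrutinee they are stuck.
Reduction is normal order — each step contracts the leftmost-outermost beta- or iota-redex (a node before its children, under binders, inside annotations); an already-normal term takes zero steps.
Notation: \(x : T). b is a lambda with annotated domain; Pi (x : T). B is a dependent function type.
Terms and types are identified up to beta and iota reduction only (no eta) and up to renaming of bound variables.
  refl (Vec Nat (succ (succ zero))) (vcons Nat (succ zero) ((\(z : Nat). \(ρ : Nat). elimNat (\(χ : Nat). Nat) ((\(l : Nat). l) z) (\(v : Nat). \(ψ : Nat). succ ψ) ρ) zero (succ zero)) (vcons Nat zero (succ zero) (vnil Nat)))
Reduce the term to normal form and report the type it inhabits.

normal form:
  refl (Vec Nat (succ (succ zero))) (vcons Nat (succ zero) (succ zero) (vcons Nat zero (succ zero) (vnil Nat)))
type:
  Eq (Vec Nat (succ (succ zero))) (vcons Nat (succ zero) (succ zero) (vcons Nat zero (succ zero) (vnil Nat))) (vcons Nat (succ zero) (succ zero) (vcons Nat zero (succ zero) (vnil Nat)))
observation: 7 normal-order steps normalize the term, beginning with a beta-redex.


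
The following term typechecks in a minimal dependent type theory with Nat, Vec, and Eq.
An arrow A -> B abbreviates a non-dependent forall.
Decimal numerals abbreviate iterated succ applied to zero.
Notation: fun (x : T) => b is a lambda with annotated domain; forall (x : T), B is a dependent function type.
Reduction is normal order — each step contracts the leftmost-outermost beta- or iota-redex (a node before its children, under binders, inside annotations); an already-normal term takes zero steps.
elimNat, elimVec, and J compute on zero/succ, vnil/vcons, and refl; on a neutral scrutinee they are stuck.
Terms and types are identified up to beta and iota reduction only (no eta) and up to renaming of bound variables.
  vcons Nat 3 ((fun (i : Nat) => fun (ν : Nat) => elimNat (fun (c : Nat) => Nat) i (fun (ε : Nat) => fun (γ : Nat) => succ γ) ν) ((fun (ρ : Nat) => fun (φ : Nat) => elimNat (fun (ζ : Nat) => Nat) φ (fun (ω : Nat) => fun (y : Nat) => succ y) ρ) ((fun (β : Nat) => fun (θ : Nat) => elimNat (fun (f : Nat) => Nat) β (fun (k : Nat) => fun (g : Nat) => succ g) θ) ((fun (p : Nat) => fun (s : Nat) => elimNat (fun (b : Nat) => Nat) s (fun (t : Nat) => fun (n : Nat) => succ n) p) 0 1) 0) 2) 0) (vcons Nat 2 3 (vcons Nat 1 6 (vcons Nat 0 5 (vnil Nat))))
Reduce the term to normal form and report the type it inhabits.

normal form:
  vcons Nat 3 3 (vcons Nat 2 3 (vcons Nat 1 6 (vcons Nat 0 5 (vnil Nat))))
the term's type:
  Vec Nat 4
observation: the leftmost-outermost redex is a beta-redex, and normalization takes 15 steps.


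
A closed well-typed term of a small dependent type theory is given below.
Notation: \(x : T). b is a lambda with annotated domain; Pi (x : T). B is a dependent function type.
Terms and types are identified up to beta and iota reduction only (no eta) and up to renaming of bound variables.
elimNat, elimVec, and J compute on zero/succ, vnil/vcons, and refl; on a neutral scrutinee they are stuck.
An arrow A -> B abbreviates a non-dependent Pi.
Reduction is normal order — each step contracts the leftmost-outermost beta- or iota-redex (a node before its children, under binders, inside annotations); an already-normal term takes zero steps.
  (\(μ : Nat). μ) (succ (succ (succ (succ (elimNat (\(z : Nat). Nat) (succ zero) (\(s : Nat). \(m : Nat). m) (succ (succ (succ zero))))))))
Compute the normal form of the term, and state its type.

reduced normal form:
  succ (succ (succ (succ (succ zero))))
the term's type:
  Nat
observation: 11 normal-order steps normalize the term, beginning with a beta-redex.


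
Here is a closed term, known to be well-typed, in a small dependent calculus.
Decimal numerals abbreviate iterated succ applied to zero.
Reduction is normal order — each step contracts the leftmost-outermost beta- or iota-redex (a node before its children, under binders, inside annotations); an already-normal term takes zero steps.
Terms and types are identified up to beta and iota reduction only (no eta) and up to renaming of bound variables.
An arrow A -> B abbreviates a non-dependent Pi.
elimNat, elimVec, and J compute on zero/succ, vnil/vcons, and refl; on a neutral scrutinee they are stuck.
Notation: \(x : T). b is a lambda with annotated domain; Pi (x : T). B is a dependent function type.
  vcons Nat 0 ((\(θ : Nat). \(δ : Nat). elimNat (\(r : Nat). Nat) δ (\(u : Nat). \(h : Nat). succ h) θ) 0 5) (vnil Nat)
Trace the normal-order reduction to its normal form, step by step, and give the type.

normal-order reduction sequence:
  vcons Nat 0 ((\(θ : Nat). \(δ : Nat). elimNat (\(r : Nat). Nat) δ (\(u : Nat). \(h : Nat). succ h) θ) 0 5) (vnil Nat)
  ~> vcons Nat 0 ((\(θ : Nat). elimNat (\(δ : Nat). Nat) θ (\(r : Nat). \(u : Nat). succ u) 0) 5) (vnil Nat)
  ~> vcons Nat 0 (elimNat (\(θ : Nat). Nat) 5 (\(δ : Nat). \(r : Nat). succ r) 0) (vnil Nat)
  ~> vcons Nat 0 5 (vnil Nat)
inferred type:
  Vec Nat 1


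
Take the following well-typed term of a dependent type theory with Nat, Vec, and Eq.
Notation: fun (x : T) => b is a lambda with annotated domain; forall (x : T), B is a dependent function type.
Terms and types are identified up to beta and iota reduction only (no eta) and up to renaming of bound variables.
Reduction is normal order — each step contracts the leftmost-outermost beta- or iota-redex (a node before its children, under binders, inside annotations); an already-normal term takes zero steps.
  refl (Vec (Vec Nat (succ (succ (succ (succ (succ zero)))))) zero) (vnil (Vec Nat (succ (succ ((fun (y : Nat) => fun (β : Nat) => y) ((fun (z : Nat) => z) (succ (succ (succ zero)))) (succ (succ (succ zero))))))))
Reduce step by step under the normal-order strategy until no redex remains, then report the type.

reduction (normal order):
  refl (Vec (Vec Nat (succ (succ (succ (succ (succ zero)))))) zero) (vnil (Vec Nat (succ (succ ((fun (y : Nat) => fun (β : Nat) => y) ((fun (z : Nat) => z) (succ (succ (succ zero)))) (succ (succ (succ zero))))))))
  ~> refl (Vec (Vec Nat (succ (succ (succ (succ (succ zero)))))) zero) (vnil (Vec Nat (succ (succ ((fun (y : Nat) => (fun (β : Nat) => β) (succ (succ (succ zero)))) (succ (succ (succ zero))))))))
  ~> refl (Vec (Vec Nat (succ (succ (succ (succ (succ zero)))))) zero) (vnil (Vec Nat (succ (succ ((fun (y : Nat) => y) (succ (succ (succ zero))))))))
  ~> refl (Vec (Vec Nat (succ (succ (succ (succ (succ zero)))))) zero) (vnil (Vec Nat (succ (succ (succ (succ (succ zero)))))))
the term's type:
  Eq (Vec (Vec Nat (succ (succ (succ (succ (succ zero)))))) zero) (vnil (Vec Nat (succ (succ (succ (succ (succ zero))))))) (vnil (Vec Nat (succ (succ (succ (succ (succ zero)))))))


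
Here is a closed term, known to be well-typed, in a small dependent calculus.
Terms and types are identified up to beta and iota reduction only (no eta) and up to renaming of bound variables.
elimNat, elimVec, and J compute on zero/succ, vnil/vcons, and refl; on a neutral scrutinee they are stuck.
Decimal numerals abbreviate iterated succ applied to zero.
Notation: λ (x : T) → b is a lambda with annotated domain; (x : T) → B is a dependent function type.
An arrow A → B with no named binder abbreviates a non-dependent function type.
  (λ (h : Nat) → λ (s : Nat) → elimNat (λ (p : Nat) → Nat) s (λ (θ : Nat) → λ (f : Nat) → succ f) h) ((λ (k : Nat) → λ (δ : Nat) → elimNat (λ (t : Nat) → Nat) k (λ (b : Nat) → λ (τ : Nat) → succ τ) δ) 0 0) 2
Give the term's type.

inferred type:
  Nat


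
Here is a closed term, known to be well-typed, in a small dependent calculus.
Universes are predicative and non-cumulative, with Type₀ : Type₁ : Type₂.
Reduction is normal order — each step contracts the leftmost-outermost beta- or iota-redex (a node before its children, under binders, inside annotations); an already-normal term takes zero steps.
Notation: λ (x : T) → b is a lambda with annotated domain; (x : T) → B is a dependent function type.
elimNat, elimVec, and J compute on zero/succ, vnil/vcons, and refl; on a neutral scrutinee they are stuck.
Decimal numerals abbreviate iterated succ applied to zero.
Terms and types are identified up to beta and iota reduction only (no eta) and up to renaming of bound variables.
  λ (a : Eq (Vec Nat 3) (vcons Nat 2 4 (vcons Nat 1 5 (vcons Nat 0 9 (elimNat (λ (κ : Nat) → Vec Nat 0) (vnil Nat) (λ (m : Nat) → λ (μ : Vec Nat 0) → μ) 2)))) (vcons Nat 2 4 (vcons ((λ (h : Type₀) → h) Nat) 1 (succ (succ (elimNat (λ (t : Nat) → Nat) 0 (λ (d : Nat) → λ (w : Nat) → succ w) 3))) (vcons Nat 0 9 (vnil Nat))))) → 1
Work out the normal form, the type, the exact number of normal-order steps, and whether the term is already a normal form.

resulting normal form:
  λ (a : Eq (Vec Nat 3) (vcons Nat 2 4 (vcons Nat 1 5 (vcons Nat 0 9 (vnil Nat)))) (vcons Nat 2 4 (vcons Nat 1 5 (vcons Nat 0 9 (vnil Nat))))) → 1
type:
  (a : Eq (Vec Nat 3) (vcons Nat 2 4 (vcons Nat 1 5 (vcons Nat 0 9 (vnil Nat)))) (vcons Nat 2 4 (vcons Nat 1 5 (vcons Nat 0 9 (vnil Nat))))) → Nat
normal-order step count: 18
term was already normal: no
first redex: an elimNat iota-redex


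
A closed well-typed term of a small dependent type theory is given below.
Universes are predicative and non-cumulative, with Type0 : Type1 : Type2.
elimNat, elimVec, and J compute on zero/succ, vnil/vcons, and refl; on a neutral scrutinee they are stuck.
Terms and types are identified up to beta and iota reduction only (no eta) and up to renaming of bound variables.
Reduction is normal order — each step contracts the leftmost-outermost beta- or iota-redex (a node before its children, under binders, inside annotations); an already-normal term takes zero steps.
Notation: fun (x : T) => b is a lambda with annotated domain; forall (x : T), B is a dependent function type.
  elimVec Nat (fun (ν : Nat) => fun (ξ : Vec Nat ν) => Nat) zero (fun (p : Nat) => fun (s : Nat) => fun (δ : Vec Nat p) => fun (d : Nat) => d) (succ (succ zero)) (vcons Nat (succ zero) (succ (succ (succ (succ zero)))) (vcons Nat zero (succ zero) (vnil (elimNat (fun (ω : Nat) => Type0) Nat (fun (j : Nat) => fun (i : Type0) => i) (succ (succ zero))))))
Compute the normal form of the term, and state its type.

resulting normal form:
  zero
inferred type:
  Nat
observation: contracting an elimVec iota-redex first, the term normalizes in 11 steps.


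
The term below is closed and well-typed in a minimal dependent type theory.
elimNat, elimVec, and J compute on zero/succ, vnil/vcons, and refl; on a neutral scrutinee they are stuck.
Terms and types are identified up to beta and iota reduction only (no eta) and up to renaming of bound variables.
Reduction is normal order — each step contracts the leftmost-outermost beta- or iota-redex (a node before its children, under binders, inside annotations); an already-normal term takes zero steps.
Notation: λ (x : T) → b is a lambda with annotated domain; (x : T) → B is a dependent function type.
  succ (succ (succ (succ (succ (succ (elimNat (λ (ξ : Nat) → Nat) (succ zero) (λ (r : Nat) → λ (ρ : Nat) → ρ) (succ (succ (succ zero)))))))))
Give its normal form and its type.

reduced normal form:
  succ (succ (succ (succ (succ (succ (succ zero))))))
type:
  Nat
observation: 10 normal-order steps normalize the term, beginning with an elimNat iota-redex.


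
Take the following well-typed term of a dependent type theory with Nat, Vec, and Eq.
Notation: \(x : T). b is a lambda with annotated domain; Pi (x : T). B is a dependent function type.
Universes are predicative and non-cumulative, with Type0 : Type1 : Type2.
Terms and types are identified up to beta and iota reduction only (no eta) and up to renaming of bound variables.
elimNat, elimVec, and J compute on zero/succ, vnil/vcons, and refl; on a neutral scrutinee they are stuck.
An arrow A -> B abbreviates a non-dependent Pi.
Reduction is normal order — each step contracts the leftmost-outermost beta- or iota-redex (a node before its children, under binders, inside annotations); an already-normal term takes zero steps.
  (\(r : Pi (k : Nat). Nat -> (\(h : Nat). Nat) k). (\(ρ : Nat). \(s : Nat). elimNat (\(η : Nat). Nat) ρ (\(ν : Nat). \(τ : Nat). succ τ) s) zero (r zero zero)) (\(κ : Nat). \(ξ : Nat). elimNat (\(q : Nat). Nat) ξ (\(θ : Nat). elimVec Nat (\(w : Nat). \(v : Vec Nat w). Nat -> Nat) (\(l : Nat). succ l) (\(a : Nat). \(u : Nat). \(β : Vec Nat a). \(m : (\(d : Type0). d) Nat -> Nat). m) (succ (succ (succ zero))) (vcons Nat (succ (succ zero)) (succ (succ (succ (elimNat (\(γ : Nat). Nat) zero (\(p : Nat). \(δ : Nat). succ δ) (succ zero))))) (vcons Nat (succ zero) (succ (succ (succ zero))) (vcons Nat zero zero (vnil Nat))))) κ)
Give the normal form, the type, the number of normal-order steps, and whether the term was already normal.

resulting normal form:
  zero
the term's type:
  Nat
steps to reach normal form (normal order): 7
started in normal form: no
first redex: a beta-redex
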